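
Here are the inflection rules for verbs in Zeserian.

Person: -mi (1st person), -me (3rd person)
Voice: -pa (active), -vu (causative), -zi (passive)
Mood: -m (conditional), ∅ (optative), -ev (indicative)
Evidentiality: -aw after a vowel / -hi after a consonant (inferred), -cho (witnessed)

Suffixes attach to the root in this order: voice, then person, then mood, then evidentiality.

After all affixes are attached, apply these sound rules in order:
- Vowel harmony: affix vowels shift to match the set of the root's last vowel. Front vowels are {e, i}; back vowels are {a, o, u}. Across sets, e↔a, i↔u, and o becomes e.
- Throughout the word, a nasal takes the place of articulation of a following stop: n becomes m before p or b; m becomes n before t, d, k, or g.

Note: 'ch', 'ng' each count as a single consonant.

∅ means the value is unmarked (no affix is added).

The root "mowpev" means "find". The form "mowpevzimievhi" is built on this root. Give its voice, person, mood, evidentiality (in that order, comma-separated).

Segment: mowpev-zi-mi-ev-hi.
voice: -zi → passive.
person: -mi → 1st person.
mood: -ev → indicative.
evidentiality: -aw/hi → inferred.

passive, 1st person, indicative, inferred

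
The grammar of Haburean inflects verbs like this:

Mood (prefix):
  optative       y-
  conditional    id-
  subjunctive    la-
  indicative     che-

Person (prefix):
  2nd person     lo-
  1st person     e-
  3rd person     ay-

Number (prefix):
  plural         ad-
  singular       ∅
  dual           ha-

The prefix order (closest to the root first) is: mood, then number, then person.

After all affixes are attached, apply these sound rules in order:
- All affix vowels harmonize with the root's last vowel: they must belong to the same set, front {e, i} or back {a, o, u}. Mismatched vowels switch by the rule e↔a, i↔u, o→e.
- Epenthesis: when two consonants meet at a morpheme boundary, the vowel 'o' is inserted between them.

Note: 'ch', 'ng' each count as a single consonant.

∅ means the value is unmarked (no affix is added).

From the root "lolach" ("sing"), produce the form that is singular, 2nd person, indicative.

Attach mood indicative che- → chelolach.
number = singular: zero marking, form stays chelolach.
Attach person 2nd person lo- → lochelolach.
Apply vowel harmony: lochelolach → lochalolach.
Epenthesis: no change.

lochalolach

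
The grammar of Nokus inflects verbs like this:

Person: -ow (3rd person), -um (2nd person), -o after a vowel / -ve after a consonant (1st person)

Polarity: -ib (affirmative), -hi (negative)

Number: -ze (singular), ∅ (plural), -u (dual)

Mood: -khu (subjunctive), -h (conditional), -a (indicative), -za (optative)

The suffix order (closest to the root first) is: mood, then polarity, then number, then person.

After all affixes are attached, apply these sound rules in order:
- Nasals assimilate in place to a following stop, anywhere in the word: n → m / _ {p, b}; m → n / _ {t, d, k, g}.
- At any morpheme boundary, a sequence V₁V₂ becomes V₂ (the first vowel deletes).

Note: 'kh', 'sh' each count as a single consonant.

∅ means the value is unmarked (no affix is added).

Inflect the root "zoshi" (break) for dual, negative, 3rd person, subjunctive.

Attach mood subjunctive -khu → zoshikhu.
Attach polarity negative -hi → zoshikhuhi.
Attach number dual -u → zoshikhuhiu.
Attach person 3rd person -ow → zoshikhuhiuow.
Nasal assimilation: no change.
Apply vowel deletion: zoshikhuhiuow → zoshikhuhow.

zoshikhuhow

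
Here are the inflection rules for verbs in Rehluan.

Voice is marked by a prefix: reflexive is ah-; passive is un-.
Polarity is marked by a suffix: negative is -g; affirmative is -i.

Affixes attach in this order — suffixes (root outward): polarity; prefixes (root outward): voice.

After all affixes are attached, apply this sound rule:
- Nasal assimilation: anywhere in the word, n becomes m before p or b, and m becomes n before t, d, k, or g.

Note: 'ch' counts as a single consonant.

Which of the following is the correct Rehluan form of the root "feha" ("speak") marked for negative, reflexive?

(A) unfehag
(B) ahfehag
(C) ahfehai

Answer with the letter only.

B

Attach voice reflexive ah- → ahfeha.
Attach polarity negative -g → ahfehag.
Nasal assimilation: no change.
So the correct form is ahfehag, option (B).
(A) unfehag is wrong: it uses passive instead of reflexive for voice.
(C) ahfehai is wrong: it uses affirmative instead of negative for polarity.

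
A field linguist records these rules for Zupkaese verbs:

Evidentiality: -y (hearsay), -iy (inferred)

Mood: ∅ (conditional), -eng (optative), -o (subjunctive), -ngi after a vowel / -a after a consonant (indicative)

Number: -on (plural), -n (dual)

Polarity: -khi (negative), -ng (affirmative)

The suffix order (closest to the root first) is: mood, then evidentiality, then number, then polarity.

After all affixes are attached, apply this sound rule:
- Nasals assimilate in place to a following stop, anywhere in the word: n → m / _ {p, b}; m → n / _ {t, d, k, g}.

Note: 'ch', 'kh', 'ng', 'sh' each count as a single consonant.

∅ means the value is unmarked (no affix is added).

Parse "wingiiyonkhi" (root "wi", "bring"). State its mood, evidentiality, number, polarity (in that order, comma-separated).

Segment: wi-ngi-iy-on-khi.
mood: -ngi/a → indicative.
evidentiality: -iy → inferred.
number: -on → plural.
polarity: -khi → negative.

indicative, inferred, plural, negative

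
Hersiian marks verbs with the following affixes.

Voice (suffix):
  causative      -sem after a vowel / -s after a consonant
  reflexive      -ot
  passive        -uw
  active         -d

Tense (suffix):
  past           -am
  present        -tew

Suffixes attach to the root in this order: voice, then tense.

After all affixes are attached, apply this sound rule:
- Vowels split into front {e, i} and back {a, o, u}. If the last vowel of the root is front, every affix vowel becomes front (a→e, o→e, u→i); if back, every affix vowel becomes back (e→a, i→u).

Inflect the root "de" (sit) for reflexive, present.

Attach voice reflexive -ot → deot.
Attach tense present -tew → deottew.
Apply vowel harmony: deottew → deettew.

deettew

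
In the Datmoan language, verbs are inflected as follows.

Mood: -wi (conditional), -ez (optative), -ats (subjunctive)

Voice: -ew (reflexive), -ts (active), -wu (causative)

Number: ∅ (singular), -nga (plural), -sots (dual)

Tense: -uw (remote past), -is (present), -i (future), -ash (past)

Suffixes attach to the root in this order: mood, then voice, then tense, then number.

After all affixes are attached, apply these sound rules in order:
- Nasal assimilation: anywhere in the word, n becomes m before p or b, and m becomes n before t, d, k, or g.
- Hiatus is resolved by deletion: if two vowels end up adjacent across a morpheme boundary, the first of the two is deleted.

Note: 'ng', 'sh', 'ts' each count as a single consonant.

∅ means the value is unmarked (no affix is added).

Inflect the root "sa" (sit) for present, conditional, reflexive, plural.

Attach mood conditional -wi → sawi.
Attach voice reflexive -ew → sawiew.
Attach tense present -is → sawiewis.
Attach number plural -nga → sawiewisnga.
Nasal assimilation: no change.
Apply vowel deletion: sawiewisnga → sawewisnga.

sawewisnga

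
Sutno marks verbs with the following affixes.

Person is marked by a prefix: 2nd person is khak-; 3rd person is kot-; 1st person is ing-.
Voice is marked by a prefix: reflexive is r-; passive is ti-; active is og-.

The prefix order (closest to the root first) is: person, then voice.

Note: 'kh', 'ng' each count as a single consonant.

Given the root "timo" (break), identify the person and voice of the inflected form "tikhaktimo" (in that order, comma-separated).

2nd person, passive

Segment: ti-khak-timo.
person: khak- → 2nd person.
voice: ti- → passive.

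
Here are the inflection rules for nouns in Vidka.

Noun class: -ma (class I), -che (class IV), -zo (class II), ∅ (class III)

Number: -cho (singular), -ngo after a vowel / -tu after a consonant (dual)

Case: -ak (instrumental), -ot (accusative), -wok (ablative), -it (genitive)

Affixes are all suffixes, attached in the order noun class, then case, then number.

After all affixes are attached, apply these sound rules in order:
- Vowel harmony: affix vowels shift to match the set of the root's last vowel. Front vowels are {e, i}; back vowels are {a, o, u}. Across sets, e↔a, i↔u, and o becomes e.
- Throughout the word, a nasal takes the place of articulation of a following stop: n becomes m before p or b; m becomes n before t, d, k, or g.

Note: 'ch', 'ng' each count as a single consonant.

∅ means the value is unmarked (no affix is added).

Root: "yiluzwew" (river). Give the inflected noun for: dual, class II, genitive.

Attach noun class class II -zo → yiluzwewzo.
Attach case genitive -it → yiluzwewzoit.
Attach number dual -tu (after consonant 't') → yiluzwewzoittu.
Apply vowel harmony: yiluzwewzoittu → yiluzwewzeitti.
Nasal assimilation: no change.

yiluzwewzeitti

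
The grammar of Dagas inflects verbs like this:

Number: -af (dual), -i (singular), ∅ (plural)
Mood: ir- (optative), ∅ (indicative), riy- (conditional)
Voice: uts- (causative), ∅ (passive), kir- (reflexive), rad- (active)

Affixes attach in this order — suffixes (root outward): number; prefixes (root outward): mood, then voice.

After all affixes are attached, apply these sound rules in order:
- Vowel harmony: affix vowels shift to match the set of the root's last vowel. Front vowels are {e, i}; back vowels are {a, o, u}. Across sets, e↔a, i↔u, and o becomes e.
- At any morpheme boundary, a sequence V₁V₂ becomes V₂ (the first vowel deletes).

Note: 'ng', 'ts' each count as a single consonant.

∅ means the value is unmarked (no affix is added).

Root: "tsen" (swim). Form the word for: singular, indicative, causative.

itstseni

mood = indicative: zero marking, form stays tsen.
Attach number singular -i → tseni.
Attach voice causative uts- → utstseni.
Apply vowel harmony: utstseni → itstseni.
Vowel deletion: no change.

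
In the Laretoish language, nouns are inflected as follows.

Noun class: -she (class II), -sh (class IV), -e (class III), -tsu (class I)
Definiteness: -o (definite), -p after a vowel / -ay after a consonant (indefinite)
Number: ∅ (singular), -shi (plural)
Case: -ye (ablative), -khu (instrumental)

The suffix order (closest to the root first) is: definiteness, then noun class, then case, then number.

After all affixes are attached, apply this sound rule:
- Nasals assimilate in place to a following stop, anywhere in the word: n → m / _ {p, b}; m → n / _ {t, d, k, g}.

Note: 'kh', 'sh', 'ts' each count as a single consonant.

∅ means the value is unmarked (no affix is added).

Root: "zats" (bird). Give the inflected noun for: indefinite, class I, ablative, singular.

Attach definiteness indefinite -ay (after consonant 'ts') → zatsay.
Attach noun class class I -tsu → zatsaytsu.
Attach case ablative -ye → zatsaytsuye.
number = singular: zero marking, form stays zatsaytsuye.
Nasal assimilation: no change.

zatsaytsuye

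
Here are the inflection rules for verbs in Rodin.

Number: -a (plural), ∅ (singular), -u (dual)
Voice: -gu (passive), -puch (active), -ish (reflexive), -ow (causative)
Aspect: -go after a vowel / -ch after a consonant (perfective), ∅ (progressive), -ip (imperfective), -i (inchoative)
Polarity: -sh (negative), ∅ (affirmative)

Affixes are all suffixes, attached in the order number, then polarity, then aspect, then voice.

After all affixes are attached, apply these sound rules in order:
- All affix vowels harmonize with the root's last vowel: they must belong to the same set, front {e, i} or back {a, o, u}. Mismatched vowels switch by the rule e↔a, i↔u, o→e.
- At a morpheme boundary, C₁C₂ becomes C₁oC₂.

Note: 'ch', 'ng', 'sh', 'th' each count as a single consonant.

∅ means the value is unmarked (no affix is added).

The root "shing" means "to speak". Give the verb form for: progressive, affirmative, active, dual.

shingipich

Attach number dual -u → shingu.
polarity = affirmative: zero marking, form stays shingu.
aspect = progressive: zero marking, form stays shingu.
Attach voice active -puch → shingupuch.
Apply vowel harmony: shingupuch → shingipich.
Epenthesis: no change.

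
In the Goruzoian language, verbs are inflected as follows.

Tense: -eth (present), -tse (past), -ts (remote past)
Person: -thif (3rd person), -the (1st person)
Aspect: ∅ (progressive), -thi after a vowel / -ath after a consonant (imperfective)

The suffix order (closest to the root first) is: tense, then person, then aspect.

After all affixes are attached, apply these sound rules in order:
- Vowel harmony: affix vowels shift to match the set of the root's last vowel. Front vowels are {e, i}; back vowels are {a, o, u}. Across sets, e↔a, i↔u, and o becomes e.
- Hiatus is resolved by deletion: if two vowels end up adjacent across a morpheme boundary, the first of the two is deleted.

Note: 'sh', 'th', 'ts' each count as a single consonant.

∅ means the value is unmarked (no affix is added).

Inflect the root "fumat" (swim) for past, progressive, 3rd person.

fumattsathuf

Attach tense past -tse → fumattse.
Attach person 3rd person -thif → fumattsethif.
aspect = progressive: zero marking, form stays fumattsethif.
Apply vowel harmony: fumattsethif → fumattsathuf.
Vowel deletion: no change.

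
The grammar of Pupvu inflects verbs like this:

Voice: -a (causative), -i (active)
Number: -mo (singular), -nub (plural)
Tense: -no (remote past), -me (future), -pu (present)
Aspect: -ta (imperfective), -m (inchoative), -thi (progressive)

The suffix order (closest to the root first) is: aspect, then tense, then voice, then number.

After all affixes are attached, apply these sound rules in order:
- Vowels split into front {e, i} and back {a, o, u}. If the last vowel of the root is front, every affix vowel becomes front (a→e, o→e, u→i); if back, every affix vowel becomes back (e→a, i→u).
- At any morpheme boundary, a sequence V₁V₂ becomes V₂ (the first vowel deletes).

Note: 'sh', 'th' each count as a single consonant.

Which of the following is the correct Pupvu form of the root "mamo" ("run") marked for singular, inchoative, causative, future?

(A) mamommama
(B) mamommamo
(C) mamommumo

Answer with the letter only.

Attach aspect inchoative -m → mamom.
Attach tense future -me → mamomme.
Attach voice causative -a → mamommea.
Attach number singular -mo → mamommeamo.
Apply vowel harmony: mamommeamo → mamommaamo.
Apply vowel deletion: mamommaamo → mamommamo.
So the correct form is mamommamo, option (B).
(C) mamommumo is wrong: it uses active instead of causative for voice.
(A) mamommama is wrong: it has the affixes in the wrong order.

B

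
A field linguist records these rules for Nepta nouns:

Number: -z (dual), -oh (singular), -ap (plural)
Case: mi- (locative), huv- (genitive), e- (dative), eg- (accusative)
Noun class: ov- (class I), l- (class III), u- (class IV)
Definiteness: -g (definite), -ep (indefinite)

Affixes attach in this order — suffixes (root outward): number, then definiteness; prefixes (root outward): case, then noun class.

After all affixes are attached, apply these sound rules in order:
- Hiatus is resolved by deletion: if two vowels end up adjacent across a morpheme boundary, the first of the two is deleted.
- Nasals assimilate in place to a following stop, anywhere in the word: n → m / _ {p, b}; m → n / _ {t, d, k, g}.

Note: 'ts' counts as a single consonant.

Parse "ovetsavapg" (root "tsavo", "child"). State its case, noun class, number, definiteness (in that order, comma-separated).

Segment: ov-e-tsavo-ap-g.
case: e- → dative.
noun class: ov- → class I.
number: -ap → plural.
definiteness: -g → definite.

dative, class I, plural, definite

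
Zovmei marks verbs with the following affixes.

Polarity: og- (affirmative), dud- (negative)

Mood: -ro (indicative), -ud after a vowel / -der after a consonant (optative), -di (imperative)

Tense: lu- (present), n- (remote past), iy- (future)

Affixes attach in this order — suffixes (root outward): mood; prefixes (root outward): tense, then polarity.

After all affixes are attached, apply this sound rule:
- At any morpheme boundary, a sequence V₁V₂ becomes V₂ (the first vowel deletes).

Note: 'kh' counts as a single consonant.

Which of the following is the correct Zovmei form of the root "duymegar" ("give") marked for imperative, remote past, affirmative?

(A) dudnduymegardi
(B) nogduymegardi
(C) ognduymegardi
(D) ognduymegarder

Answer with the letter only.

C

Attach tense remote past n- → nduymegar.
Attach polarity affirmative og- → ognduymegar.
Attach mood imperative -di → ognduymegardi.
Vowel deletion: no change.
So the correct form is ognduymegardi, option (C).
(B) nogduymegardi is wrong: it has the affixes in the wrong order.
(D) ognduymegarder is wrong: it uses optative instead of imperative for mood.
(A) dudnduymegardi is wrong: it uses negative instead of affirmative for polarity.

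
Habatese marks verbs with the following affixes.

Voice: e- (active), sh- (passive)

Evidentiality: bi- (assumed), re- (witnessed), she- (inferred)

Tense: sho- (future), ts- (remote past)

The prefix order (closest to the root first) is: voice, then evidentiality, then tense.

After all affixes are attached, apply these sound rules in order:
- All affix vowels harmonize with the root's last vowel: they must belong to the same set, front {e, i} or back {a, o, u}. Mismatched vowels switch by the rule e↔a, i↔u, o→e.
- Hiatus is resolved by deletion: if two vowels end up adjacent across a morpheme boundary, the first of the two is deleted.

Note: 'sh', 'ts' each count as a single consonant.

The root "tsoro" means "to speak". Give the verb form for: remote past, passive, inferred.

Attach voice passive sh- → shtsoro.
Attach evidentiality inferred she- → sheshtsoro.
Attach tense remote past ts- → tssheshtsoro.
Apply vowel harmony: tssheshtsoro → tsshashtsoro.
Vowel deletion: no change.

tsshashtsoro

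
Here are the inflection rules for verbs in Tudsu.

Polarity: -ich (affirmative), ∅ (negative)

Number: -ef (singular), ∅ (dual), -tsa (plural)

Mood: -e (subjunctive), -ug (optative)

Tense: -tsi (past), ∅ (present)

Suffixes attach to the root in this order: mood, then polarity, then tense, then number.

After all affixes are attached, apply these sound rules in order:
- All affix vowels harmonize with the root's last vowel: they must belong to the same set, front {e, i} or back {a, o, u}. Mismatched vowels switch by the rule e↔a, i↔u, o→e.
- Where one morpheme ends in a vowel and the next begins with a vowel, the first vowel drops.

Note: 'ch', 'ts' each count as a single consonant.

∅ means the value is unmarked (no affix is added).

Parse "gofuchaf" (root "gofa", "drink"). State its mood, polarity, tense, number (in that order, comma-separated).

subjunctive, affirmative, present, singular

Segment: gofa-e-ich-ef.
mood: -e → subjunctive.
polarity: -ich → affirmative.
tense: ∅ → present.
number: -ef → singular.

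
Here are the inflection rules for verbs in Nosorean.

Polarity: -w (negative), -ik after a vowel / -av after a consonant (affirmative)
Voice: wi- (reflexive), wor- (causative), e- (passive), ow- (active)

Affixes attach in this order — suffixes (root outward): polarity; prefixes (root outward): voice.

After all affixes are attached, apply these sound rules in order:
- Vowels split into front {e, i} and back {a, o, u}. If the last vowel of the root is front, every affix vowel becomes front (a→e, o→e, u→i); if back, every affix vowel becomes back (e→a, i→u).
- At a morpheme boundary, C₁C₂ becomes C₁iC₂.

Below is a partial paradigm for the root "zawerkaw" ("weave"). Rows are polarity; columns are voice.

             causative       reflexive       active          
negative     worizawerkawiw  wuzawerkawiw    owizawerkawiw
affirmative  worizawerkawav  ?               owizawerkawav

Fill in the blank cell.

Attach polarity affirmative -av (after consonant 'w') → zawerkawav.
Attach voice reflexive wi- → wizawerkawav.
Apply vowel harmony: wizawerkawav → wuzawerkawav.
Epenthesis: no change.

wuzawerkawav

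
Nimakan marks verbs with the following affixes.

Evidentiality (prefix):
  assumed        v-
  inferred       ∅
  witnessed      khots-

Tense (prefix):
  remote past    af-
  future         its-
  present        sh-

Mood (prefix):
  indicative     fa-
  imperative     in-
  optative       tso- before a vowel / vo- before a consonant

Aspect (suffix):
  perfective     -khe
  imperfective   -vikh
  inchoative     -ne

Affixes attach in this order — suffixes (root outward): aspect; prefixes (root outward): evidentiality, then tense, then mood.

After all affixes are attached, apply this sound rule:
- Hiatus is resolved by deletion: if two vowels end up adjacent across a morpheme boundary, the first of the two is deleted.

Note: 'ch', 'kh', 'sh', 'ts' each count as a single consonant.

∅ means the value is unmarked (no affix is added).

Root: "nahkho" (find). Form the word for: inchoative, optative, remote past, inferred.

evidentiality = inferred: zero marking, form stays nahkho.
Attach aspect inchoative -ne → nahkhone.
Attach tense remote past af- → afnahkhone.
Attach mood optative tso- (before vowel 'a') → tsoafnahkhone.
Apply vowel deletion: tsoafnahkhone → tsafnahkhone.

tsafnahkhone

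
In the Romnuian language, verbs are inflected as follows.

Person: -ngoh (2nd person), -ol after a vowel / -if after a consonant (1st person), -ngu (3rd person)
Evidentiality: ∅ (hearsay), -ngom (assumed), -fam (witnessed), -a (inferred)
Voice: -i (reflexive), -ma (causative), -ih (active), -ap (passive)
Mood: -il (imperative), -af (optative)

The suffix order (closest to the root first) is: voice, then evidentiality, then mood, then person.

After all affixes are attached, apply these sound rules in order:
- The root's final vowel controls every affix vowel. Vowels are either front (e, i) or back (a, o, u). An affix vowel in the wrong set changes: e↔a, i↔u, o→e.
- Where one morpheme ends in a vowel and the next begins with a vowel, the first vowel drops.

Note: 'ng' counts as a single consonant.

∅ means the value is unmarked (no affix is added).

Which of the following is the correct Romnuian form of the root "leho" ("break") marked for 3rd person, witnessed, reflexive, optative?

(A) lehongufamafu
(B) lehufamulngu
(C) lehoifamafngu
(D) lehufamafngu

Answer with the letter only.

Attach voice reflexive -i → lehoi.
Attach evidentiality witnessed -fam → lehoifam.
Attach mood optative -af → lehoifamaf.
Attach person 3rd person -ngu → lehoifamafngu.
Apply vowel harmony: lehoifamafngu → lehoufamafngu.
Apply vowel deletion: lehoufamafngu → lehufamafngu.
So the correct form is lehufamafngu, option (D).
(B) lehufamulngu is wrong: it uses imperative instead of optative for mood.
(A) lehongufamafu is wrong: it has the affixes in the wrong order.
(C) lehoifamafngu is wrong: it fails to apply the sound rule(s).

D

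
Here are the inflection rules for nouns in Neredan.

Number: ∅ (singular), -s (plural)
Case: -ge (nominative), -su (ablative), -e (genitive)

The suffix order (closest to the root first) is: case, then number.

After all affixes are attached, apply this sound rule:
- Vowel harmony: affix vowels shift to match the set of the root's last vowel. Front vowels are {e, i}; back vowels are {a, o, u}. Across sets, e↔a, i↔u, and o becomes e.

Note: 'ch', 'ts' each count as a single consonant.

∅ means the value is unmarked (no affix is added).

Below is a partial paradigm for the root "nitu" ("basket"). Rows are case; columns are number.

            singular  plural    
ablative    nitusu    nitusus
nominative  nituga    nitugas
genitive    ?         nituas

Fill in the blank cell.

Attach case genitive -e → nitue.
number = singular: zero marking, form stays nitue.
Apply vowel harmony: nitue → nitua.

nitua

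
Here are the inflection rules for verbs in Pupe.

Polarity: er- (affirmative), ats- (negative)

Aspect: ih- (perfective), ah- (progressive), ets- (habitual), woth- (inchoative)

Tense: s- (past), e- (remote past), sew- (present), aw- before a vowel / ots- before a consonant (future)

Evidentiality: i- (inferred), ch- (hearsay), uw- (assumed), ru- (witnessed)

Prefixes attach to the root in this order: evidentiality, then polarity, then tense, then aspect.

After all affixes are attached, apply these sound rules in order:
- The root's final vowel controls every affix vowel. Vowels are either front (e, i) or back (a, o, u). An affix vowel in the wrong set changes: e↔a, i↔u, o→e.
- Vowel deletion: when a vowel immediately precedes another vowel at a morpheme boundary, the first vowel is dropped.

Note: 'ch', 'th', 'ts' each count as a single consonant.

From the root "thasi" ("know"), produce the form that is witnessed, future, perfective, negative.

ihewetsrithasi

Attach evidentiality witnessed ru- → ruthasi.
Attach polarity negative ats- → atsruthasi.
Attach tense future aw- (before vowel 'a') → awatsruthasi.
Attach aspect perfective ih- → ihawatsruthasi.
Apply vowel harmony: ihawatsruthasi → ihewetsrithasi.
Vowel deletion: no change.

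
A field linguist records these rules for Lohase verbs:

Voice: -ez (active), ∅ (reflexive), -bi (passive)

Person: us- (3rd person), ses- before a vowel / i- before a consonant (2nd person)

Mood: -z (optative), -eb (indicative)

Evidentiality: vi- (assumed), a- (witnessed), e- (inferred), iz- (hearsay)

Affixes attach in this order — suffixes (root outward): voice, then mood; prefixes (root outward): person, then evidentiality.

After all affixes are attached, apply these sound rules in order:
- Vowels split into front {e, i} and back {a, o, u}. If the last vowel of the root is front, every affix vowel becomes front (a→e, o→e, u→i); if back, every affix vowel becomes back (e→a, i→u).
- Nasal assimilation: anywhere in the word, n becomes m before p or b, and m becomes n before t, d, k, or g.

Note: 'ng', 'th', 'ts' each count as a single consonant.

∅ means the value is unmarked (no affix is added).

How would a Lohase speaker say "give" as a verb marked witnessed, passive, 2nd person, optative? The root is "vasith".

eivasithbiz

Attach person 2nd person i- (before consonant 'v') → ivasith.
Attach voice passive -bi → ivasithbi.
Attach mood optative -z → ivasithbiz.
Attach evidentiality witnessed a- → aivasithbiz.
Apply vowel harmony: aivasithbiz → eivasithbiz.
Nasal assimilation: no change.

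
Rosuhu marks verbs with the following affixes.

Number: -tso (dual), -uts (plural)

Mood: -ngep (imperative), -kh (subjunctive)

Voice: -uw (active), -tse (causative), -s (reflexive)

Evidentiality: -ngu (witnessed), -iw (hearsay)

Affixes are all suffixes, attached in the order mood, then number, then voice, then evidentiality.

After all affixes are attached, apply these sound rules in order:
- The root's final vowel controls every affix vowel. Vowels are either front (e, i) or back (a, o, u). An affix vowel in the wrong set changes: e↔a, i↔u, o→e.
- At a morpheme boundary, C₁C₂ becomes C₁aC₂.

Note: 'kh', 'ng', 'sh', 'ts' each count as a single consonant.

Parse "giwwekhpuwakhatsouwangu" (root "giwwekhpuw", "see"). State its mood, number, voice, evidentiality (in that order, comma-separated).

Segment: giwwekhpuw-kh-tso-uw-ngu.
mood: -kh → subjunctive.
number: -tso → dual.
voice: -uw → active.
evidentiality: -ngu → witnessed.

subjunctive, dual, active, witnessed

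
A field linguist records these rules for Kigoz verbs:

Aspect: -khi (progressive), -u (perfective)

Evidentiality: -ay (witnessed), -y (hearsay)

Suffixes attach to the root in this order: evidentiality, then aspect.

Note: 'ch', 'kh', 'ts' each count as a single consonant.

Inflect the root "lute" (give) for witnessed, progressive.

Attach evidentiality witnessed -ay → luteay.
Attach aspect progressive -khi → luteaykhi.

luteaykhi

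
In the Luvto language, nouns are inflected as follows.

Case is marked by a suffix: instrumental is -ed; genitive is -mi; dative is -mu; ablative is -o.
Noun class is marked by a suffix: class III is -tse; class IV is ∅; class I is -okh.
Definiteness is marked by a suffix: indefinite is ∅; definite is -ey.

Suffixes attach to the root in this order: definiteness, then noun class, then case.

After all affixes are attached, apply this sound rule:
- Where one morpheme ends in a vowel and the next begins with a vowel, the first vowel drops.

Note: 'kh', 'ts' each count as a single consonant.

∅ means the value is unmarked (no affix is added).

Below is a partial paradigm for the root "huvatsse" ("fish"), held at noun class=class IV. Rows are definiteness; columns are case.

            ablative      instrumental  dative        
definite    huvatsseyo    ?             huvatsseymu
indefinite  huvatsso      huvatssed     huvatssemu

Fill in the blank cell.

huvatsseyed

Attach definiteness definite -ey → huvatsseey.
noun class = class IV: zero marking, form stays huvatsseey.
Attach case instrumental -ed → huvatsseeyed.
Apply vowel deletion: huvatsseeyed → huvatsseyed.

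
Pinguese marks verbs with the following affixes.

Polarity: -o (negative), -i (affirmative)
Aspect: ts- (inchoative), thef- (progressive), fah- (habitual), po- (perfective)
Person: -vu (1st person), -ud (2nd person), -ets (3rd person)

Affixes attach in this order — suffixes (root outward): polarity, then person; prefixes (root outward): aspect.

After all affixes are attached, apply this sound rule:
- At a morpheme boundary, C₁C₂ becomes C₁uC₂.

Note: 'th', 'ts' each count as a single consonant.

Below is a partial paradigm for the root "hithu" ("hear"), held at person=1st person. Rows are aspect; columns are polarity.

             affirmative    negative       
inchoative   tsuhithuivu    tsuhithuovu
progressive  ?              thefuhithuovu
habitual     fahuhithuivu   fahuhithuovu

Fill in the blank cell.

thefuhithuivu

Attach aspect progressive thef- → thefhithu.
Attach polarity affirmative -i → thefhithui.
Attach person 1st person -vu → thefhithuivu.
Apply epenthesis: thefhithuivu → thefuhithuivu.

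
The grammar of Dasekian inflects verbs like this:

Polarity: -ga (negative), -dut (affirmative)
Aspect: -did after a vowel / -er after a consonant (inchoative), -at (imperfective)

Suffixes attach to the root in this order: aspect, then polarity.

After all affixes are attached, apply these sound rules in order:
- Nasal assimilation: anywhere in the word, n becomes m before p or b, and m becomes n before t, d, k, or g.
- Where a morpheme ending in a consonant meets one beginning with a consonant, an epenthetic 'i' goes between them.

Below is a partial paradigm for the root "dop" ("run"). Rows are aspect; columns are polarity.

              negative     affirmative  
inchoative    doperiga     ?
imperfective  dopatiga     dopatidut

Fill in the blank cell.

doperidut

Attach aspect inchoative -er (after consonant 'p') → doper.
Attach polarity affirmative -dut → doperdut.
Nasal assimilation: no change.
Apply epenthesis: doperdut → doperidut.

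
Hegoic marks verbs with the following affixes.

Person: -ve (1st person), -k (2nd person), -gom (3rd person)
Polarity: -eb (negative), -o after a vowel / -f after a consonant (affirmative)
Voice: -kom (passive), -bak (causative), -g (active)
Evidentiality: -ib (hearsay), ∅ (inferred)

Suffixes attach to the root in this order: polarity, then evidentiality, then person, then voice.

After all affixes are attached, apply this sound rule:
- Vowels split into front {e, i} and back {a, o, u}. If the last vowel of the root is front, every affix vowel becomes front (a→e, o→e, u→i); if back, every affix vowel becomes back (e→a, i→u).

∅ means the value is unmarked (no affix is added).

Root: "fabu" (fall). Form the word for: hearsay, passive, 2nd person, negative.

Attach polarity negative -eb → fabueb.
Attach evidentiality hearsay -ib → fabuebib.
Attach person 2nd person -k → fabuebibk.
Attach voice passive -kom → fabuebibkkom.
Apply vowel harmony: fabuebibkkom → fabuabubkkom.

fabuabubkkom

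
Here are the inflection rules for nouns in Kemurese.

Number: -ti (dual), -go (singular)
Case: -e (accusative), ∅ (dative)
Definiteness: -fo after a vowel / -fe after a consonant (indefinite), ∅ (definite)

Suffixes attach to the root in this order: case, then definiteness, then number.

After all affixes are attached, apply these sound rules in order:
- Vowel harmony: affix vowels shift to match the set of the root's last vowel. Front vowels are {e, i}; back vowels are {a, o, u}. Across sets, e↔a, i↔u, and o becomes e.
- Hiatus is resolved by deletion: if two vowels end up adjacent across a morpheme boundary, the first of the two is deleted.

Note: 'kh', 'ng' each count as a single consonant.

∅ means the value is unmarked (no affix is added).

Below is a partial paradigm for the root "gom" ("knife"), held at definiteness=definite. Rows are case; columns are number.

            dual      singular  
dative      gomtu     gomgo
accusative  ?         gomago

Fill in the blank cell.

Attach case accusative -e → gome.
definiteness = definite: zero marking, form stays gome.
Attach number dual -ti → gometi.
Apply vowel harmony: gometi → gomatu.
Vowel deletion: no change.

gomatu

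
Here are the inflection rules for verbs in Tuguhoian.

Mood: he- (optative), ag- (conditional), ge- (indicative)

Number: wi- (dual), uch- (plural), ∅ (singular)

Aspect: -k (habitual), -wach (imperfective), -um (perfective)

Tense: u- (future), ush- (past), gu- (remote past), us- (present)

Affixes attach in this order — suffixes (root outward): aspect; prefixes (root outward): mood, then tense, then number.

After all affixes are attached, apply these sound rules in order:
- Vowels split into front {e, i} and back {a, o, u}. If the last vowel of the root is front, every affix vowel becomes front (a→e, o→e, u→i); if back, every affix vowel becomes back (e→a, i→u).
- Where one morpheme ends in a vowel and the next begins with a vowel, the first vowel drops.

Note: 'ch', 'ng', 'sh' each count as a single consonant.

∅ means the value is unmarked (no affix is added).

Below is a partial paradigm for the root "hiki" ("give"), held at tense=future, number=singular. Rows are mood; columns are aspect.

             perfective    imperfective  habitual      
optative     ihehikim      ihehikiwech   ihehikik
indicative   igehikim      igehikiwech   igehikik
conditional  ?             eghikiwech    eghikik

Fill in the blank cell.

eghikim

Attach mood conditional ag- → aghiki.
Attach tense future u- → uaghiki.
number = singular: zero marking, form stays uaghiki.
Attach aspect perfective -um → uaghikium.
Apply vowel harmony: uaghikium → ieghikiim.
Apply vowel deletion: ieghikiim → eghikim.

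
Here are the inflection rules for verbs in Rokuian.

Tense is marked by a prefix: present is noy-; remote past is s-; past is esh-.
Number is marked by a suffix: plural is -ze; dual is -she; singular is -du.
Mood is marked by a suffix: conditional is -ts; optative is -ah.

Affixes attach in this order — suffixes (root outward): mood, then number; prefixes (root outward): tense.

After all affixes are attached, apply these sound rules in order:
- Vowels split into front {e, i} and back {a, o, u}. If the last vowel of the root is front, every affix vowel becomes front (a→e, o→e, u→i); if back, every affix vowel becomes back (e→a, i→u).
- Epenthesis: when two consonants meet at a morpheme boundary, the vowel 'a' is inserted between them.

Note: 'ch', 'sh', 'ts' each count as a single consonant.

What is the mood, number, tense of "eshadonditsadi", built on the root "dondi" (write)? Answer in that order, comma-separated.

Segment: esh-dondi-ts-du.
mood: -ts → conditional.
number: -du → singular.
tense: esh- → past.

conditional, singular, past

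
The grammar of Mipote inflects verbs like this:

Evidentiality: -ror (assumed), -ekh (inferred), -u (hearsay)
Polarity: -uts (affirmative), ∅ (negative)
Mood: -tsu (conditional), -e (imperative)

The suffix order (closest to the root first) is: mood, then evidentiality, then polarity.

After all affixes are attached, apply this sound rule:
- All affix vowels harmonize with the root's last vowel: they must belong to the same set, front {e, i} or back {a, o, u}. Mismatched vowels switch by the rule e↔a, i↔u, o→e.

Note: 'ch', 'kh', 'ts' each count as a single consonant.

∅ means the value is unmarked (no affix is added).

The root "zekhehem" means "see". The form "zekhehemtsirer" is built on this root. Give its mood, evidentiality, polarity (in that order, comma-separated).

conditional, assumed, negative

Segment: zekhehem-tsu-ror.
mood: -tsu → conditional.
evidentiality: -ror → assumed.
polarity: ∅ → negative.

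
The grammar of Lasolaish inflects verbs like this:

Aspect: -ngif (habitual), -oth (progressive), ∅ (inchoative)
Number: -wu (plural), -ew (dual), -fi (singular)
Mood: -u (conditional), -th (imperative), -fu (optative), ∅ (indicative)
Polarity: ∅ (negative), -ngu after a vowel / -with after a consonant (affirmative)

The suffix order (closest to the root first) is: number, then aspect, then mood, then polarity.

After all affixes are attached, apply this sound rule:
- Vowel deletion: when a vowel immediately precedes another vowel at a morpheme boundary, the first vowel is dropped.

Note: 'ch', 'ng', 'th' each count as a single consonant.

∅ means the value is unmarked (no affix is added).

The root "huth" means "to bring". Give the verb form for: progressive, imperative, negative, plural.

huthwothth

Attach number plural -wu → huthwu.
Attach aspect progressive -oth → huthwuoth.
Attach mood imperative -th → huthwuothth.
polarity = negative: zero marking, form stays huthwuothth.
Apply vowel deletion: huthwuothth → huthwothth.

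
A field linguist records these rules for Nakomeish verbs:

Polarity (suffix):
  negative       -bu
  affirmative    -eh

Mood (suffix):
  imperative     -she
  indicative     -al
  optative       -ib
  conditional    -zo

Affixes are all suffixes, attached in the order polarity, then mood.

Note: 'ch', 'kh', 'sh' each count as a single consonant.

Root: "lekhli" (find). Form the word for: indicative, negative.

Attach polarity negative -bu → lekhlibu.
Attach mood indicative -al → lekhlibual.

lekhlibual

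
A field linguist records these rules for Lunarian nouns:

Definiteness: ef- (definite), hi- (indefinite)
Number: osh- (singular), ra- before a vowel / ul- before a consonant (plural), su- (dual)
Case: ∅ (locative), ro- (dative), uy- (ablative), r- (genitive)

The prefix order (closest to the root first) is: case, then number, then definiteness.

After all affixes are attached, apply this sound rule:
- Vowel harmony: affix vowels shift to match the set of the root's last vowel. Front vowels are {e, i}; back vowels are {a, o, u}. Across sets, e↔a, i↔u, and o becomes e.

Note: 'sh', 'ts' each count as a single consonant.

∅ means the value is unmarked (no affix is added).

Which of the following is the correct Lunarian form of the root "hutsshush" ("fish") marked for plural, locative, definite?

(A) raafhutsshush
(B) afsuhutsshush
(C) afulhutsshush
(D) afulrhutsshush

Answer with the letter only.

C

case = locative: zero marking, form stays hutsshush.
Attach number plural ul- (before consonant 'h') → ulhutsshush.
Attach definiteness definite ef- → efulhutsshush.
Apply vowel harmony: efulhutsshush → afulhutsshush.
So the correct form is afulhutsshush, option (C).
(D) afulrhutsshush is wrong: it uses genitive instead of locative for case.
(A) raafhutsshush is wrong: it has the affixes in the wrong order.
(B) afsuhutsshush is wrong: it uses dual instead of plural for number.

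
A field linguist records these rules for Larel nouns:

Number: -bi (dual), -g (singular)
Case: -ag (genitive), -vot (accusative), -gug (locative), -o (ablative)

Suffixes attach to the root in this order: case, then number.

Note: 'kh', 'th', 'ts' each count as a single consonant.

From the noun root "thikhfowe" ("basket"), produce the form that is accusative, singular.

thikhfowevotg

Attach case accusative -vot → thikhfowevot.
Attach number singular -g → thikhfowevotg.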